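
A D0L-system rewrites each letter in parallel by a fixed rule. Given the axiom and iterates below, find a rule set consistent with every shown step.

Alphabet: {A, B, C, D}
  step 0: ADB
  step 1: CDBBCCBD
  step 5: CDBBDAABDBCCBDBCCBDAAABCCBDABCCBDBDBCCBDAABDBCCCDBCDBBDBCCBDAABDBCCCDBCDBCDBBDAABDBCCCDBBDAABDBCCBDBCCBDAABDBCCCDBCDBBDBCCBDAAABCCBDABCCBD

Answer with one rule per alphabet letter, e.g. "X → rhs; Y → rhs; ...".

A->CDB, B->BD, C->A, D->BCC

  step 0 ⇒ step 1: ADB ⇒ CDB·BCC·BD
    A ↦ CDB
    B ↦ BD
    D ↦ BCC
    C ↦ A  (constrained at step 1)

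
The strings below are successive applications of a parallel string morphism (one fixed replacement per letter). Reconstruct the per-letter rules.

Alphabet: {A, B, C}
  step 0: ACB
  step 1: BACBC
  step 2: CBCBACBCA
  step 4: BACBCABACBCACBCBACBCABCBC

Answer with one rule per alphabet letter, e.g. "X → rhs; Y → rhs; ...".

  step 1 ⇒ step 2: BACBC ⇒ CBC·B·A·CBC·A
    A ↦ B
    B ↦ CBC
    C ↦ A

A->B, B->CBC, C->A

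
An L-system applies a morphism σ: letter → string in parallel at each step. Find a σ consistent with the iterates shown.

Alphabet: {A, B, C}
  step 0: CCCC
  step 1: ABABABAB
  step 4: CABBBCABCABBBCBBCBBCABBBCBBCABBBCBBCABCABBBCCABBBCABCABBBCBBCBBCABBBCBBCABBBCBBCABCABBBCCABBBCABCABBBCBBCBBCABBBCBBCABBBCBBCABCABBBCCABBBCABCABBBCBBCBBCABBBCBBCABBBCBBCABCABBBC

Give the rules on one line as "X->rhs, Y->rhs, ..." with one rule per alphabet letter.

A->CAB, B->BBC, C->AB

  step 0 ⇒ step 1: CCCC ⇒ AB·AB·AB·AB
    C ↦ AB
    A ↦ CAB  (constrained at step 1)
    B ↦ BBC  (constrained at step 1)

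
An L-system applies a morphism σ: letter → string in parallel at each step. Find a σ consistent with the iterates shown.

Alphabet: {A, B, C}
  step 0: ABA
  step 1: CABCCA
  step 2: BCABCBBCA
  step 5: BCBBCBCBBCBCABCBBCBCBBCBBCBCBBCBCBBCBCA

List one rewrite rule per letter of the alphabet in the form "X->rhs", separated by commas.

A->CA, B->BC, C->B

  step 1 ⇒ step 2: CABCCA ⇒ B·CA·BC·B·B·CA
    A ↦ CA
    B ↦ BC
    C ↦ B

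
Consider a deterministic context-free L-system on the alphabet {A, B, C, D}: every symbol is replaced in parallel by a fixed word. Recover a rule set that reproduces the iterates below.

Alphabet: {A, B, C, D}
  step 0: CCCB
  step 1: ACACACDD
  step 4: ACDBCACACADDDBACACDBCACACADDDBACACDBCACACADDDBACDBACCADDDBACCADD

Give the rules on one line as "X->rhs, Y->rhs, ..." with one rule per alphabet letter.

  step 0 ⇒ step 1: CCCB ⇒ AC·AC·AC·DD
    B ↦ DD
    C ↦ AC
    A ↦ DB  (constrained at step 1)
    D ↦ CA  (constrained at step 1)

A->DB, B->DD, C->AC, D->CA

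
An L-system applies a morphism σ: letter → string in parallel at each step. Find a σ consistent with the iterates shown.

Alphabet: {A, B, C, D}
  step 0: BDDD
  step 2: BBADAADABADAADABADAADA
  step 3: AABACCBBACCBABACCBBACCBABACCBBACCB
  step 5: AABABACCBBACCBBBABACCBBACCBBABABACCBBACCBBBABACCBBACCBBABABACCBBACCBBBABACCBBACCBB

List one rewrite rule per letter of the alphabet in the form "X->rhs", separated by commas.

A->B, B->A, C->ADA, D->ACC

  step 2 ⇒ step 3: BBADAADABADAADABADAADA ⇒ A·A·B·ACC·B·B·ACC·B·A·B·ACC·B·B·ACC·B·A·B·ACC·B·B·ACC·B
    A ↦ B
    B ↦ A
    D ↦ ACC
    C ↦ ADA  (constrained at step 3)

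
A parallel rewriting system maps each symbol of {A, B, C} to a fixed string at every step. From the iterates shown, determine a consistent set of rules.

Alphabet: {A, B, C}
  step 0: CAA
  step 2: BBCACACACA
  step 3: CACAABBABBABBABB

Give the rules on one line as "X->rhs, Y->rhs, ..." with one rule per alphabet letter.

A->BB, B->CA, C->A

  step 2 ⇒ step 3: BBCACACACA ⇒ CA·CA·A·BB·A·BB·A·BB·A·BB
    A ↦ BB
    B ↦ CA
    C ↦ A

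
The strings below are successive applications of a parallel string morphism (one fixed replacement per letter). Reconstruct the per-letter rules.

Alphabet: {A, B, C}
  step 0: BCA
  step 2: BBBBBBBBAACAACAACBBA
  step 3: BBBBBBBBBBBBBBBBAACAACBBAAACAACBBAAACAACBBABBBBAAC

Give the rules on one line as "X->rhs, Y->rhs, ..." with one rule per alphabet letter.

  step 2 ⇒ step 3: BBBBBBBBAACAACAACBBA ⇒ BB·BB·BB·BB·BB·BB·BB·BB·AAC·AAC·BBA·AAC·AAC·BBA·AAC·AAC·BBA·BB·BB·AAC
    A ↦ AAC
    B ↦ BB
    C ↦ BBA

A->AAC, B->BB, C->BBA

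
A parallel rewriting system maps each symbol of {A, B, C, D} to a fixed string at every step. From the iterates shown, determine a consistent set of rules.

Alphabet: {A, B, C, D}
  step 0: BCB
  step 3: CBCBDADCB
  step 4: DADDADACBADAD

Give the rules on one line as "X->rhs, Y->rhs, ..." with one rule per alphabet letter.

  step 3 ⇒ step 4: CBCBDADCB ⇒ DA·D·DA·D·A·CB·A·DA·D
    A ↦ CB
    B ↦ D
    C ↦ DA
    D ↦ A

A->CB, B->D, C->DA, D->A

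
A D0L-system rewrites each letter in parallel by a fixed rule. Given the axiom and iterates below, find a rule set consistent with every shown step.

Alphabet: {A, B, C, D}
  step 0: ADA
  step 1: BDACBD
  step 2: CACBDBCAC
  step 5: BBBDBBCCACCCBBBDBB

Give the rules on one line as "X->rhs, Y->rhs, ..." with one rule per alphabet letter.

A->BD, B->C, C->B, D->AC

  step 1 ⇒ step 2: BDACBD ⇒ C·AC·BD·B·C·AC
    A ↦ BD
    B ↦ C
    C ↦ B
    D ↦ AC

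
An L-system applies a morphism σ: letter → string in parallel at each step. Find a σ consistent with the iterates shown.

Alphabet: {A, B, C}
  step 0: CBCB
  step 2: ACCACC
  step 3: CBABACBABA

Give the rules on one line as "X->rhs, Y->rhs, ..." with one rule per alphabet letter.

  step 2 ⇒ step 3: ACCACC ⇒ C·BA·BA·C·BA·BA
    A ↦ C
    C ↦ BA
    B ↦ A  (constrained at step 0)

A->C, B->A, C->BA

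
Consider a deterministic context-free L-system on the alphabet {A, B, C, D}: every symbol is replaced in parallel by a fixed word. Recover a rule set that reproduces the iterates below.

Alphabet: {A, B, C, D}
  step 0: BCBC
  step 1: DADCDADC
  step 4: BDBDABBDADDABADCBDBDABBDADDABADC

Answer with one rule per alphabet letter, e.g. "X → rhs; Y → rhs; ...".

A->DA, B->D, C->ADC, D->B

  step 0 ⇒ step 1: BCBC ⇒ D·ADC·D·ADC
    B ↦ D
    C ↦ ADC
    A ↦ DA  (constrained at step 1)
    D ↦ B  (constrained at step 1)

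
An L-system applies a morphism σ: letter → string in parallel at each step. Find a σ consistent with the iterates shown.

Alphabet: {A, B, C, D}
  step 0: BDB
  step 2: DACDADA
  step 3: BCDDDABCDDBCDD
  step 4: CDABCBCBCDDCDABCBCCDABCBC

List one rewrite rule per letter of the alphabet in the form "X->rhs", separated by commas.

  step 3 ⇒ step 4: BCDDDABCDDBCDD ⇒ C·DA·BC·BC·BC·DD·C·DA·BC·BC·C·DA·BC·BC
    A ↦ DD
    B ↦ C
    C ↦ DA
    D ↦ BC

A->DD, B->C, C->DA, D->BC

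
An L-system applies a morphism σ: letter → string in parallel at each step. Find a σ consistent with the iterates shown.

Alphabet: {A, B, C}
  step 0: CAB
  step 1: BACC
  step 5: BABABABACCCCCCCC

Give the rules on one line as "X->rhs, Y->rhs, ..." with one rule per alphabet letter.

A->C, B->C, C->BA

  step 0 ⇒ step 1: CAB ⇒ BA·C·C
    A ↦ C
    B ↦ C
    C ↦ BA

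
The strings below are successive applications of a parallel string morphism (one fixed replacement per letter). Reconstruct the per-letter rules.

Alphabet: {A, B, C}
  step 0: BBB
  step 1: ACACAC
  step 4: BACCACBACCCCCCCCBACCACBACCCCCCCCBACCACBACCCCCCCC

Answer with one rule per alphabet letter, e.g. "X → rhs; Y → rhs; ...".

A->BA, B->AC, C->CC

  step 0 ⇒ step 1: BBB ⇒ AC·AC·AC
    B ↦ AC
    A ↦ BA  (constrained at step 1)
    C ↦ CC  (constrained at step 1)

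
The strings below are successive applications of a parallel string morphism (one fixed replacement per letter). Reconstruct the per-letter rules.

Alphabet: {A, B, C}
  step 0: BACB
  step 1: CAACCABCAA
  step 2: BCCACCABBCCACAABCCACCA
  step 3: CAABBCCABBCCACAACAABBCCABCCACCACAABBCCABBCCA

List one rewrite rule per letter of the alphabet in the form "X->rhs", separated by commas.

A->CCA, B->CAA, C->B

  step 2 ⇒ step 3: BCCACCABBCCACAABCCACCA ⇒ CAA·B·B·CCA·B·B·CCA·CAA·CAA·B·B·CCA·B·CCA·CCA·CAA·B·B·CCA·B·B·CCA
    A ↦ CCA
    B ↦ CAA
    C ↦ B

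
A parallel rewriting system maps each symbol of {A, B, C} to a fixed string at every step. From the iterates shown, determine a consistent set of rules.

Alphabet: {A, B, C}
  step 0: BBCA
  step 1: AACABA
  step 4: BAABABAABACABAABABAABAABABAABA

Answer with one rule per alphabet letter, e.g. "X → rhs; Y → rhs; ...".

A->BA, B->A, C->CA

  step 0 ⇒ step 1: BBCA ⇒ A·A·CA·BA
    A ↦ BA
    B ↦ A
    C ↦ CA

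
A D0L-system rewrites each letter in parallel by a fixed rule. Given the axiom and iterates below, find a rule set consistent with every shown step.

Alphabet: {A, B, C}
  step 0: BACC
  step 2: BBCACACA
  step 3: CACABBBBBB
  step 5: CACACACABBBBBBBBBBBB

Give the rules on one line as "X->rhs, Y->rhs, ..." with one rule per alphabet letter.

A->B, B->CA, C->B

  step 2 ⇒ step 3: BBCACACA ⇒ CA·CA·B·B·B·B·B·B
    A ↦ B
    B ↦ CA
    C ↦ B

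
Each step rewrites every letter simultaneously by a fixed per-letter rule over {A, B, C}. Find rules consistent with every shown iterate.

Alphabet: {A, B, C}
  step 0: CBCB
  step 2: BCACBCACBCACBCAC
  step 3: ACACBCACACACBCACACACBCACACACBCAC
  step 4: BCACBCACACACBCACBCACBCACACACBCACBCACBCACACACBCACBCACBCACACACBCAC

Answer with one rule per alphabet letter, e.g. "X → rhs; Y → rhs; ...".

  step 3 ⇒ step 4: ACACBCACACACBCACACACBCACACACBCAC ⇒ BC·AC·BC·AC·AC·AC·BC·AC·BC·AC·BC·AC·AC·AC·BC·AC·BC·AC·BC·AC·AC·AC·BC·AC·BC·AC·BC·AC·AC·AC·BC·AC
    A ↦ BC
    B ↦ AC
    C ↦ AC

A->BC, B->AC, C->AC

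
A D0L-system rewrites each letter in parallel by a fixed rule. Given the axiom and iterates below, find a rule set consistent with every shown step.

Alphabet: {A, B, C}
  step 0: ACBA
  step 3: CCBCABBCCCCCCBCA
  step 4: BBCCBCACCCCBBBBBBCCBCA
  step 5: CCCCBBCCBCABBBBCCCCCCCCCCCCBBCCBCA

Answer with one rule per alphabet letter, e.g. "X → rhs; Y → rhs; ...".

  step 4 ⇒ step 5: BBCCBCACCCCBBBBBBCCBCA ⇒ CC·CC·B·B·CC·B·CA·B·B·B·B·CC·CC·CC·CC·CC·CC·B·B·CC·B·CA
    A ↦ CA
    B ↦ CC
    C ↦ B

A->CA, B->CC, C->B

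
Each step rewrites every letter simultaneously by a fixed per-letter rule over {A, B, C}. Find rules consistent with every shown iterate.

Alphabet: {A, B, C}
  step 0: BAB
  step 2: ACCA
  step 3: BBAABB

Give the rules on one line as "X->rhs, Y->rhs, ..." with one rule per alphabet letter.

A->BB, B->C, C->A

  step 2 ⇒ step 3: ACCA ⇒ BB·A·A·BB
    A ↦ BB
    C ↦ A
    B ↦ C  (constrained at step 0)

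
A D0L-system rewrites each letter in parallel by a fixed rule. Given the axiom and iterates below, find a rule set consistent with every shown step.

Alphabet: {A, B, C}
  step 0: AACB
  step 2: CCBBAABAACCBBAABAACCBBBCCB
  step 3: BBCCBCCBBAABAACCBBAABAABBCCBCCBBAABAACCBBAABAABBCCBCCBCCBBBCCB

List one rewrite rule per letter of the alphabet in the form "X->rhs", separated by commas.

  step 2 ⇒ step 3: CCBBAABAACCBBAABAACCBBBCCB ⇒ B·B·CCB·CCB·BAA·BAA·CCB·BAA·BAA·B·B·CCB·CCB·BAA·BAA·CCB·BAA·BAA·B·B·CCB·CCB·CCB·B·B·CCB
    A ↦ BAA
    B ↦ CCB
    C ↦ B

A->BAA, B->CCB, C->B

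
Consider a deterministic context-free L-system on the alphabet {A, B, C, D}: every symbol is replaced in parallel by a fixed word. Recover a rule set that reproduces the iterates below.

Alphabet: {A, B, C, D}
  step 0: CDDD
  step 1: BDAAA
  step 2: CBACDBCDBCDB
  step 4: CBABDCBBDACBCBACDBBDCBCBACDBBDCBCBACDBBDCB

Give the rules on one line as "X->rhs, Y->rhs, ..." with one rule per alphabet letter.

  step 1 ⇒ step 2: BDAAA ⇒ CB·A·CDB·CDB·CDB
    A ↦ CDB
    B ↦ CB
    D ↦ A
  step 0 ⇒ step 1: CDDD ⇒ BD·A·A·A
    C ↦ BD

A->CDB, B->CB, C->BD, D->A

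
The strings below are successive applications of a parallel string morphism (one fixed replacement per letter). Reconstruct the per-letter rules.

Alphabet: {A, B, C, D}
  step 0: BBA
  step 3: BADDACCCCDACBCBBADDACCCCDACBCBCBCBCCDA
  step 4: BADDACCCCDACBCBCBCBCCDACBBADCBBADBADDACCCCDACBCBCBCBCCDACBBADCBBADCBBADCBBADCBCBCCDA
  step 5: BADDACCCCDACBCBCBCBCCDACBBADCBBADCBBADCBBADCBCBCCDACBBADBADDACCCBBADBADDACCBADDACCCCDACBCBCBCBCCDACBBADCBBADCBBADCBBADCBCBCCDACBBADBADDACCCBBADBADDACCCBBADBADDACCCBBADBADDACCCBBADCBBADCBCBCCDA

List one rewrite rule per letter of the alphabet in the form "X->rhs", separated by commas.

A->DA, B->BAD, C->CB, D->CC

  step 4 ⇒ step 5: BADDACCCCDACBCBCBCBCCDACBBADCBBADBADDACCCCDACBCBCBCBCCDACBBADCBBADCBBADCBBADCBCBCCDA ⇒ BAD·DA·CC·CC·DA·CB·CB·CB·CB·CC·DA·CB·BAD·CB·BAD·CB·BAD·CB·BAD·CB·CB·CC·DA·CB·BAD·BAD·DA·CC·CB·BAD·BAD·DA·CC·BAD·DA·CC·CC·DA·CB·CB·CB·CB·CC·DA·CB·BAD·CB·BAD·CB·BAD·CB·BAD·CB·CB·CC·DA·CB·BAD·BAD·DA·CC·CB·BAD·BAD·DA·CC·CB·BAD·BAD·DA·CC·CB·BAD·BAD·DA·CC·CB·BAD·CB·BAD·CB·CB·CC·DA
    A ↦ DA
    B ↦ BAD
    C ↦ CB
    D ↦ CC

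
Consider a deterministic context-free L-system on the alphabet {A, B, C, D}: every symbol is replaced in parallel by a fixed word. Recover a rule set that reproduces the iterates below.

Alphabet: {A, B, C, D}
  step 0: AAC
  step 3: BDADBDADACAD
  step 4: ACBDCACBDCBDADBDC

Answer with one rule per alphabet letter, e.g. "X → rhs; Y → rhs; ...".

  step 3 ⇒ step 4: BDADBDADACAD ⇒ A·C·BD·C·A·C·BD·C·BD·AD·BD·C
    A ↦ BD
    B ↦ A
    C ↦ AD
    D ↦ C

A->BD, B->A, C->AD, D->C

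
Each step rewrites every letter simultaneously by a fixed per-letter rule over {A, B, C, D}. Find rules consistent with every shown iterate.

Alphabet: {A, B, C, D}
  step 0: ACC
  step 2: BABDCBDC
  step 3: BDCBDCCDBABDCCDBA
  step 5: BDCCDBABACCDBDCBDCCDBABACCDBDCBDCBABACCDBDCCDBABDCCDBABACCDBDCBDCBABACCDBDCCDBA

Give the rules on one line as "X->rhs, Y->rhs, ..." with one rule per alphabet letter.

A->C, B->BD, C->BA, D->CCD

  step 2 ⇒ step 3: BABDCBDC ⇒ BD·C·BD·CCD·BA·BD·CCD·BA
    A ↦ C
    B ↦ BD
    C ↦ BA
    D ↦ CCD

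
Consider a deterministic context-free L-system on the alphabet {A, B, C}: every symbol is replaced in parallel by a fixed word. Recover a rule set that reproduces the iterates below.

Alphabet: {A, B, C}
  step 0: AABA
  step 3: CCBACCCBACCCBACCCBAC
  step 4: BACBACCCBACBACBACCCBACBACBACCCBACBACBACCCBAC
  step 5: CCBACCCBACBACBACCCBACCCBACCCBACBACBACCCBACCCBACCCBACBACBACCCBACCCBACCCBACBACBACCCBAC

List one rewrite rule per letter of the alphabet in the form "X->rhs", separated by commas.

  step 4 ⇒ step 5: BACBACCCBACBACBACCCBACBACBACCCBACBACBACCCBAC ⇒ C·C·BAC·C·C·BAC·BAC·BAC·C·C·BAC·C·C·BAC·C·C·BAC·BAC·BAC·C·C·BAC·C·C·BAC·C·C·BAC·BAC·BAC·C·C·BAC·C·C·BAC·C·C·BAC·BAC·BAC·C·C·BAC
    A ↦ C
    B ↦ C
    C ↦ BAC

A->C, B->C, C->BAC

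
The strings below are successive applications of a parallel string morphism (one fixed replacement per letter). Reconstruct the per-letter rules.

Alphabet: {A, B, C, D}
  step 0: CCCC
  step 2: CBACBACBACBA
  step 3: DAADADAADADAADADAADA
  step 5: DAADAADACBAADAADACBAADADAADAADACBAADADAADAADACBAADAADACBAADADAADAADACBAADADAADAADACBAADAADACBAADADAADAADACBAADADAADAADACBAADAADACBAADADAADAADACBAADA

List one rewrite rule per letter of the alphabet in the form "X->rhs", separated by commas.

  step 2 ⇒ step 3: CBACBACBACBA ⇒ D·A·ADA·D·A·ADA·D·A·ADA·D·A·ADA
    A ↦ ADA
    B ↦ A
    C ↦ D
    D ↦ CBA  (constrained at step 3)

A->ADA, B->A, C->D, D->CBA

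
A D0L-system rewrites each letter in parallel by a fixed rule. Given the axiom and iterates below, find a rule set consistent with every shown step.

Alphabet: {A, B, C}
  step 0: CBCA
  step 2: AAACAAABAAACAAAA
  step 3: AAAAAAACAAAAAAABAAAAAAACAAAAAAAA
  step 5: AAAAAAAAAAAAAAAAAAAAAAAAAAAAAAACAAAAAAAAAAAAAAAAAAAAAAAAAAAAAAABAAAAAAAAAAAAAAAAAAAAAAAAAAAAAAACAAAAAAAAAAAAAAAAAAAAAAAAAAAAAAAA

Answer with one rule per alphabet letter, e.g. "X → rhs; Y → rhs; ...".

  step 2 ⇒ step 3: AAACAAABAAACAAAA ⇒ AA·AA·AA·AC·AA·AA·AA·AB·AA·AA·AA·AC·AA·AA·AA·AA
    A ↦ AA
    B ↦ AB
    C ↦ AC

A->AA, B->AB, C->AC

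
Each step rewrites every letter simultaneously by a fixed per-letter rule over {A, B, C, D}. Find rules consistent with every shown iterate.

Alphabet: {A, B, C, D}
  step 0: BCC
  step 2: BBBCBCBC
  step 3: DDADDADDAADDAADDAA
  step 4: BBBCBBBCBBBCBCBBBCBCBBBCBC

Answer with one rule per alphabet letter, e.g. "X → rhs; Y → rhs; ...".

  step 3 ⇒ step 4: DDADDADDAADDAADDAA ⇒ B·B·BC·B·B·BC·B·B·BC·BC·B·B·BC·BC·B·B·BC·BC
    A ↦ BC
    D ↦ B
  step 2 ⇒ step 3: BBBCBCBC ⇒ DDA·DDA·DDA·A·DDA·A·DDA·A
    B ↦ DDA
  step 2 ⇒ step 3: BBBCBCBC ⇒ DDA·DDA·DDA·A·DDA·A·DDA·A
    C ↦ A

A->BC, B->DDA, C->A, D->B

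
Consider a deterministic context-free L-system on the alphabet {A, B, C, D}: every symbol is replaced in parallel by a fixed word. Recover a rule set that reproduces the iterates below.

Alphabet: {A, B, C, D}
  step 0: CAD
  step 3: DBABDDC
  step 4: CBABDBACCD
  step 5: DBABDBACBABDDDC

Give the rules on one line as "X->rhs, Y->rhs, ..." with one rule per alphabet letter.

A->BD, B->BA, C->D, D->C

  step 4 ⇒ step 5: CBABDBACCD ⇒ D·BA·BD·BA·C·BA·BD·D·D·C
    A ↦ BD
    B ↦ BA
    C ↦ D
    D ↦ C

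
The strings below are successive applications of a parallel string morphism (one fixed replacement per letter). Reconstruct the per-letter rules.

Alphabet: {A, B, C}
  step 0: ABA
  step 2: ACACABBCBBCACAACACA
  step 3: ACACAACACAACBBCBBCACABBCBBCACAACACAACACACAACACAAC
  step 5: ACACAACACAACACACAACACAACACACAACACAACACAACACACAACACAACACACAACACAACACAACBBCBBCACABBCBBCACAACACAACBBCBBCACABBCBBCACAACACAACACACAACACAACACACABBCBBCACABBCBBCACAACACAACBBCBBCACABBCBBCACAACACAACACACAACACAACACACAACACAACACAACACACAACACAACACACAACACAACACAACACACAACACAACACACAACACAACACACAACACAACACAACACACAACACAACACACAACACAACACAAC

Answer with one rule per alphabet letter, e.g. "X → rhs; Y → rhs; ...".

  step 2 ⇒ step 3: ACACABBCBBCACAACACA ⇒ AC·ACA·AC·ACA·AC·BBC·BBC·ACA·BBC·BBC·ACA·AC·ACA·AC·AC·ACA·AC·ACA·AC
    A ↦ AC
    B ↦ BBC
    C ↦ ACA

A->AC, B->BBC, C->ACA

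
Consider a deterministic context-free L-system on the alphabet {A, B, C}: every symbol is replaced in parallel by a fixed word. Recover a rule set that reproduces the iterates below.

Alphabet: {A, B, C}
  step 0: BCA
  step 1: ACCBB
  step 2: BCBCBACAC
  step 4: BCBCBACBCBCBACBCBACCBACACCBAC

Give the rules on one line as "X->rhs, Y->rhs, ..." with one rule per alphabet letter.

A->B, B->AC, C->CB

  step 1 ⇒ step 2: ACCBB ⇒ B·CB·CB·AC·AC
    A ↦ B
    B ↦ AC
    C ↦ CB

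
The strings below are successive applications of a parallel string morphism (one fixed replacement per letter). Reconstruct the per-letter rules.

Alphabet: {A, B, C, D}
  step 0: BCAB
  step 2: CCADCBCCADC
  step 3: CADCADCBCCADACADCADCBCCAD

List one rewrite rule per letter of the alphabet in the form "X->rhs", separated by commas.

A->C, B->A, C->CAD, D->BC

  step 2 ⇒ step 3: CCADCBCCADC ⇒ CAD·CAD·C·BC·CAD·A·CAD·CAD·C·BC·CAD
    A ↦ C
    B ↦ A
    C ↦ CAD
    D ↦ BC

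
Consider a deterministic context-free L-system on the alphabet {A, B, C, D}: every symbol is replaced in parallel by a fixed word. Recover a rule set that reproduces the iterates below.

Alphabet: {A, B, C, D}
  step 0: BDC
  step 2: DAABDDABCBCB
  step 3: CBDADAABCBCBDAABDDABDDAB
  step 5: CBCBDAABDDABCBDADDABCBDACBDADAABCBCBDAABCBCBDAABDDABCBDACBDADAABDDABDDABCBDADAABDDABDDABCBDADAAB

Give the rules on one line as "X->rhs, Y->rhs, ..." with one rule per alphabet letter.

A->DA, B->AB, C->DD, D->CB

  step 2 ⇒ step 3: DAABDDABCBCB ⇒ CB·DA·DA·AB·CB·CB·DA·AB·DD·AB·DD·AB
    A ↦ DA
    B ↦ AB
    C ↦ DD
    D ↦ CB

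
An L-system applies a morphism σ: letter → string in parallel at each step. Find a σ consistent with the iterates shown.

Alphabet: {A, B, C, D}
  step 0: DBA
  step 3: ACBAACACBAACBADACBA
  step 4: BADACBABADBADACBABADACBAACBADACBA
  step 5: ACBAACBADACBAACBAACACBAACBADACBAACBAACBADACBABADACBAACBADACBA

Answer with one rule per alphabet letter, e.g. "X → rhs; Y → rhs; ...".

A->BA, B->AC, C->D, D->AC

  step 4 ⇒ step 5: BADACBABADBADACBABADACBAACBADACBA ⇒ AC·BA·AC·BA·D·AC·BA·AC·BA·AC·AC·BA·AC·BA·D·AC·BA·AC·BA·AC·BA·D·AC·BA·BA·D·AC·BA·AC·BA·D·AC·BA
    A ↦ BA
    B ↦ AC
    C ↦ D
    D ↦ AC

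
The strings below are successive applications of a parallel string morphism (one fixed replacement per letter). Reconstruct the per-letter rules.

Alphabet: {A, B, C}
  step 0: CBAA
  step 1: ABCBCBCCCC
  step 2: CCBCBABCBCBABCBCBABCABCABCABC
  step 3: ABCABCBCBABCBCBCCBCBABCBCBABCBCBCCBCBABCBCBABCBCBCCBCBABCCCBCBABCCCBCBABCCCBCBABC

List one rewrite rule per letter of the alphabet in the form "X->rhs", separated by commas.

A->CC, B->BCB, C->ABC

  step 2 ⇒ step 3: CCBCBABCBCBABCBCBABCABCABCABC ⇒ ABC·ABC·BCB·ABC·BCB·CC·BCB·ABC·BCB·ABC·BCB·CC·BCB·ABC·BCB·ABC·BCB·CC·BCB·ABC·CC·BCB·ABC·CC·BCB·ABC·CC·BCB·ABC
    A ↦ CC
    B ↦ BCB
    C ↦ ABC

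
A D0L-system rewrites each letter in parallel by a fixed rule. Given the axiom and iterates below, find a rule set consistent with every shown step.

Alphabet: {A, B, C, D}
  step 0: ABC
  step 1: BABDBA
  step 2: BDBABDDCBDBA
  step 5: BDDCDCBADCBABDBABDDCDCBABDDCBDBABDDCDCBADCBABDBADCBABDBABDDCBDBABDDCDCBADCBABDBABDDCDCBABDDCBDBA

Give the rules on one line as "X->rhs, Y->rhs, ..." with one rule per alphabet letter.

  step 1 ⇒ step 2: BABDBA ⇒ BD·BA·BD·DC·BD·BA
    A ↦ BA
    B ↦ BD
    D ↦ DC
  step 0 ⇒ step 1: ABC ⇒ BA·BD·BA
    C ↦ BA

A->BA, B->BD, C->BA, D->DC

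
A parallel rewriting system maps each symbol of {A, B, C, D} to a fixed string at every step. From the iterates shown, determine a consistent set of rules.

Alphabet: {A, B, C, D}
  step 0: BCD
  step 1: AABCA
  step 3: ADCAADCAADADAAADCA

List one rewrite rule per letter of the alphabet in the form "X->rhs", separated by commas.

  step 0 ⇒ step 1: BCD ⇒ AA·B·CA
    B ↦ AA
    C ↦ B
    D ↦ CA
    A ↦ AD  (constrained at step 1)

A->AD, B->AA, C->B, D->CA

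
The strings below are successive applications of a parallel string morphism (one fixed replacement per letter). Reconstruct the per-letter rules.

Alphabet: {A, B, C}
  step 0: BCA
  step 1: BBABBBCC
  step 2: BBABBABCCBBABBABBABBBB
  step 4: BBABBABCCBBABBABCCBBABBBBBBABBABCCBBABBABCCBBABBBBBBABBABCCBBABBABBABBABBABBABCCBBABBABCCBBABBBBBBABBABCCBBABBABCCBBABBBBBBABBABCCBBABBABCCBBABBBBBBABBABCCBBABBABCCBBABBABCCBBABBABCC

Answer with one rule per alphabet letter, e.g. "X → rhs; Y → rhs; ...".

  step 1 ⇒ step 2: BBABBBCC ⇒ BBA·BBA·BCC·BBA·BBA·BBA·BB·BB
    A ↦ BCC
    B ↦ BBA
    C ↦ BB

A->BCC, B->BBA, C->BB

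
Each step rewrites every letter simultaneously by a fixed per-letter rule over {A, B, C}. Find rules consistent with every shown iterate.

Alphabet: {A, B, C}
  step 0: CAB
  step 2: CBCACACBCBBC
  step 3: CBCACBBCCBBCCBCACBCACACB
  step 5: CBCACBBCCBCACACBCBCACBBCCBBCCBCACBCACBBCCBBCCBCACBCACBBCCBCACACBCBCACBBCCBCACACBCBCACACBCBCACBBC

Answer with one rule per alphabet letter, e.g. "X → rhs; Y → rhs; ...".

A->BC, B->CA, C->CB

  step 2 ⇒ step 3: CBCACACBCBBC ⇒ CB·CA·CB·BC·CB·BC·CB·CA·CB·CA·CA·CB
    A ↦ BC
    B ↦ CA
    C ↦ CB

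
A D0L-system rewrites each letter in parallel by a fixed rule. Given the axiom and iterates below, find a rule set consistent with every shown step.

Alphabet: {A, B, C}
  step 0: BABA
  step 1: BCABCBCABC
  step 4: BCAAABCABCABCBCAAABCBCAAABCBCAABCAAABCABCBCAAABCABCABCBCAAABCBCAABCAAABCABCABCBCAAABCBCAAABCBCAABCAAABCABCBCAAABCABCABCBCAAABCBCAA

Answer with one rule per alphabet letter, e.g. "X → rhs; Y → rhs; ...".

A->ABC, B->BC, C->AA

  step 0 ⇒ step 1: BABA ⇒ BC·ABC·BC·ABC
    A ↦ ABC
    B ↦ BC
    C ↦ AA  (constrained at step 1)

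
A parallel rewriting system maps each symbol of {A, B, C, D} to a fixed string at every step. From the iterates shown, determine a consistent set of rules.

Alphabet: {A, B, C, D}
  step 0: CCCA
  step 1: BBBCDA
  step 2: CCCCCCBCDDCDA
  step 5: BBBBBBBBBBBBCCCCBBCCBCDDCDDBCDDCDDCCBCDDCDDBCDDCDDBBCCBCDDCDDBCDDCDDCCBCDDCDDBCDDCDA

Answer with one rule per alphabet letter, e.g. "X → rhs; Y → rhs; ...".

  step 1 ⇒ step 2: BBBCDA ⇒ CC·CC·CC·B·CDD·CDA
    A ↦ CDA
    B ↦ CC
    C ↦ B
    D ↦ CDD

A->CDA, B->CC, C->B, D->CDD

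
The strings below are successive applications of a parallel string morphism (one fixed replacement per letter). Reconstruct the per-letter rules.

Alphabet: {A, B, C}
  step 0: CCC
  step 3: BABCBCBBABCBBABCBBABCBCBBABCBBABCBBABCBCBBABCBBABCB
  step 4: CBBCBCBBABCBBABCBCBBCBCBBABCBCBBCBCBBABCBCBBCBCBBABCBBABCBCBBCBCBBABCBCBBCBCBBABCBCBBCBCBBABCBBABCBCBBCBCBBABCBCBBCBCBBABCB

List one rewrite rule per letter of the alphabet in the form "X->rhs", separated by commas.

  step 3 ⇒ step 4: BABCBCBBABCBBABCBBABCBCBBABCBBABCBBABCBCBBABCBBABCB ⇒ CB·BCB·CB·BAB·CB·BAB·CB·CB·BCB·CB·BAB·CB·CB·BCB·CB·BAB·CB·CB·BCB·CB·BAB·CB·BAB·CB·CB·BCB·CB·BAB·CB·CB·BCB·CB·BAB·CB·CB·BCB·CB·BAB·CB·BAB·CB·CB·BCB·CB·BAB·CB·CB·BCB·CB·BAB·CB
    A ↦ BCB
    B ↦ CB
    C ↦ BAB

A->BCB, B->CB, C->BAB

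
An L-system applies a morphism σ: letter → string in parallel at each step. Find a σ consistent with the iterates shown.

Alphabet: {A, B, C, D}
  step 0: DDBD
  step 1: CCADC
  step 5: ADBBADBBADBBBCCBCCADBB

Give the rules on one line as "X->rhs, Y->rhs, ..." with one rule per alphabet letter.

A->BC, B->AD, C->B, D->C

  step 0 ⇒ step 1: DDBD ⇒ C·C·AD·C
    B ↦ AD
    D ↦ C
    A ↦ BC  (constrained at step 1)
    C ↦ B  (constrained at step 1)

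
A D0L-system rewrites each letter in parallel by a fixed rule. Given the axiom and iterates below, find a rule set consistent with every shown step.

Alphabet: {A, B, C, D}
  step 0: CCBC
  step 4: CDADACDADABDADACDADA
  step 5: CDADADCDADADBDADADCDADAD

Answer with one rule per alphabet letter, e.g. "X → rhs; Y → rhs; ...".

  step 4 ⇒ step 5: CDADACDADABDADACDADA ⇒ CD·A·D·A·D·CD·A·D·A·D·BD·A·D·A·D·CD·A·D·A·D
    A ↦ D
    B ↦ BD
    C ↦ CD
    D ↦ A

A->D, B->BD, C->CD, D->A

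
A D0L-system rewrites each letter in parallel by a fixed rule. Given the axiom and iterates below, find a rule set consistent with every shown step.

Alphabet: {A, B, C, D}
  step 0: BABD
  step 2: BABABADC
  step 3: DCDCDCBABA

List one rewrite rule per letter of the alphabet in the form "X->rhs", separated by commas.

A->C, B->D, C->BA, D->BA

  step 2 ⇒ step 3: BABABADC ⇒ D·C·D·C·D·C·BA·BA
    A ↦ C
    B ↦ D
    C ↦ BA
    D ↦ BA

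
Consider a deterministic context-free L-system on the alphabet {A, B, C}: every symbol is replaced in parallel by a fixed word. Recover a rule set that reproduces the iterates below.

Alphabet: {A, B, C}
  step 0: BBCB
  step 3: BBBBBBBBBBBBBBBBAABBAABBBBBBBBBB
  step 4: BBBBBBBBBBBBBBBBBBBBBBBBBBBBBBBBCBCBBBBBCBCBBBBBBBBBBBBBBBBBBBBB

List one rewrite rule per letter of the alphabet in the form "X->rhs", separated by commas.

  step 3 ⇒ step 4: BBBBBBBBBBBBBBBBAABBAABBBBBBBBBB ⇒ BB·BB·BB·BB·BB·BB·BB·BB·BB·BB·BB·BB·BB·BB·BB·BB·CB·CB·BB·BB·CB·CB·BB·BB·BB·BB·BB·BB·BB·BB·BB·BB
    A ↦ CB
    B ↦ BB
    C ↦ AA  (constrained at step 0)

A->CB, B->BB, C->AA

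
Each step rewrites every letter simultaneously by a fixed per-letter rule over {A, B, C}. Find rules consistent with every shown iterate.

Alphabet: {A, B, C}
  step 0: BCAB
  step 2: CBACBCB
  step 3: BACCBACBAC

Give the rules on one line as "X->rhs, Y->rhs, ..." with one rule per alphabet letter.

  step 2 ⇒ step 3: CBACBCB ⇒ B·AC·C·B·AC·B·AC
    A ↦ C
    B ↦ AC
    C ↦ B

A->C, B->AC, C->B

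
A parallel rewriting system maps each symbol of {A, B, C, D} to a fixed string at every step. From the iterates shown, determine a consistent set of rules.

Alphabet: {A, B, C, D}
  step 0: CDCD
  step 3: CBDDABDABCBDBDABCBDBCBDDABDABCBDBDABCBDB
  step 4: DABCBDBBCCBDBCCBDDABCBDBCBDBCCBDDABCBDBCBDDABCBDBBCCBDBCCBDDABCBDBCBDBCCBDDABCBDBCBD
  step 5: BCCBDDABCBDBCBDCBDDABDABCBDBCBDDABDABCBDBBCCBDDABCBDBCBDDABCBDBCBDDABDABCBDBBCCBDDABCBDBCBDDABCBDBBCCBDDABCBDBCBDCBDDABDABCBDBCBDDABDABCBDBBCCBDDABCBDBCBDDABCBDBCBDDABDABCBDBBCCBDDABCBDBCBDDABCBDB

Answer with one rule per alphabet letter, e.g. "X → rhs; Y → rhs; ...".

  step 4 ⇒ step 5: DABCBDBBCCBDBCCBDDABCBDBCBDBCCBDDABCBDBCBDDABCBDBBCCBDBCCBDDABCBDBCBDBCCBDDABCBDBCBD ⇒ B·C·CBD·DAB·CBD·B·CBD·CBD·DAB·DAB·CBD·B·CBD·DAB·DAB·CBD·B·B·C·CBD·DAB·CBD·B·CBD·DAB·CBD·B·CBD·DAB·DAB·CBD·B·B·C·CBD·DAB·CBD·B·CBD·DAB·CBD·B·B·C·CBD·DAB·CBD·B·CBD·CBD·DAB·DAB·CBD·B·CBD·DAB·DAB·CBD·B·B·C·CBD·DAB·CBD·B·CBD·DAB·CBD·B·CBD·DAB·DAB·CBD·B·B·C·CBD·DAB·CBD·B·CBD·DAB·CBD·B
    A ↦ C
    B ↦ CBD
    C ↦ DAB
    D ↦ B

A->C, B->CBD, C->DAB, D->B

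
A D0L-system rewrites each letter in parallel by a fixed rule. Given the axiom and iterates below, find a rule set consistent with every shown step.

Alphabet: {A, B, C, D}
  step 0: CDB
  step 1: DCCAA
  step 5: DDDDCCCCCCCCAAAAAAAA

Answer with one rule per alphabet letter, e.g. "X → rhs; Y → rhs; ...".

A->B, B->AA, C->D, D->CC

  step 0 ⇒ step 1: CDB ⇒ D·CC·AA
    B ↦ AA
    C ↦ D
    D ↦ CC
    A ↦ B  (constrained at step 1)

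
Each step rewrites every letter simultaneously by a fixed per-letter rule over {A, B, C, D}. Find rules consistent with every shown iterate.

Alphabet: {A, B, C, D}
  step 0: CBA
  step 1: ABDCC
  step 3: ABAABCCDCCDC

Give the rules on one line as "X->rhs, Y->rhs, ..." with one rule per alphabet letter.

A->C, B->DC, C->AB, D->A

  step 0 ⇒ step 1: CBA ⇒ AB·DC·C
    A ↦ C
    B ↦ DC
    C ↦ AB
    D ↦ A  (constrained at step 1)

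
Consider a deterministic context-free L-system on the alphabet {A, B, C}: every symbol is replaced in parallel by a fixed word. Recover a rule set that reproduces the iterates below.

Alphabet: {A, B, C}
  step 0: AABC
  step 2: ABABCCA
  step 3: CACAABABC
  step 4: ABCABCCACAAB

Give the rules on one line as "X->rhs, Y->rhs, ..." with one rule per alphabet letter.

A->C, B->A, C->AB

  step 3 ⇒ step 4: CACAABABC ⇒ AB·C·AB·C·C·A·C·A·AB
    A ↦ C
    B ↦ A
    C ↦ AB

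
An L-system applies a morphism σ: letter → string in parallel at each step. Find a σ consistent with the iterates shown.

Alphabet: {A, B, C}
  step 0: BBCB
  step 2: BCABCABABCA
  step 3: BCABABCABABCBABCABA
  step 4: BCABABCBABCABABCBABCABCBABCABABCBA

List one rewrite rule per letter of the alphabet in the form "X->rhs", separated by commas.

A->BA, B->BC, C->A

  step 3 ⇒ step 4: BCABABCABABCBABCABA ⇒ BC·A·BA·BC·BA·BC·A·BA·BC·BA·BC·A·BC·BA·BC·A·BA·BC·BA
    A ↦ BA
    B ↦ BC
    C ↦ A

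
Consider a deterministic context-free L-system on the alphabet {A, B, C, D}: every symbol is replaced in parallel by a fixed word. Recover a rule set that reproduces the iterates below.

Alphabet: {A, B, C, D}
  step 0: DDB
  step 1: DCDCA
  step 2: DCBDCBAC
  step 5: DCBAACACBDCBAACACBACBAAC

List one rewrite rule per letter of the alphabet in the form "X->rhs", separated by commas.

  step 1 ⇒ step 2: DCDCA ⇒ DC·B·DC·B·AC
    A ↦ AC
    C ↦ B
    D ↦ DC
  step 0 ⇒ step 1: DDB ⇒ DC·DC·A
    B ↦ A

A->AC, B->A, C->B, D->DC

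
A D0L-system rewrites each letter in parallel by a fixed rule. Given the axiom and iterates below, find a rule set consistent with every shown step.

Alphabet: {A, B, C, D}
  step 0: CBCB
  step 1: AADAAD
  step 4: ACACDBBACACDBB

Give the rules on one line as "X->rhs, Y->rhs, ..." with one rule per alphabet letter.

  step 0 ⇒ step 1: CBCB ⇒ AA·D·AA·D
    B ↦ D
    C ↦ AA
    A ↦ B  (constrained at step 1)
    D ↦ AC  (constrained at step 1)

A->B, B->D, C->AA, D->AC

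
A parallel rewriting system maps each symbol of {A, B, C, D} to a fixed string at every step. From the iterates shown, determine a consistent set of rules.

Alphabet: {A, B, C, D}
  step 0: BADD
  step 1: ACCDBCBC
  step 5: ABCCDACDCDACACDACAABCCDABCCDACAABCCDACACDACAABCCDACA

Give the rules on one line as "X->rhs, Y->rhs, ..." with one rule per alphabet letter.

  step 0 ⇒ step 1: BADD ⇒ AC·CD·BC·BC
    A ↦ CD
    B ↦ AC
    D ↦ BC
    C ↦ A  (constrained at step 1)

A->CD, B->AC, C->A, D->BC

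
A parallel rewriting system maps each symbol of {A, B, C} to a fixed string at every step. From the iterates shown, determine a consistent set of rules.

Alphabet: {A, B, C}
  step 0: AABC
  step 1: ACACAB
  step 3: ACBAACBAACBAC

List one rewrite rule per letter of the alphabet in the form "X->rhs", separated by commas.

  step 0 ⇒ step 1: AABC ⇒ AC·AC·A·B
    A ↦ AC
    B ↦ A
    C ↦ B

A->AC, B->A, C->B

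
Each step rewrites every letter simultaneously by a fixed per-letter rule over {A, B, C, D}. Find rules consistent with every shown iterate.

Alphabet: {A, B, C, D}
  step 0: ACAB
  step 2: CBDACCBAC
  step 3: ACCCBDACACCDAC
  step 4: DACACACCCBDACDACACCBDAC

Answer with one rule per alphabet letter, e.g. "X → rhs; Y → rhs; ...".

  step 3 ⇒ step 4: ACCCBDACACCDAC ⇒ D·AC·AC·AC·C·CB·D·AC·D·AC·AC·CB·D·AC
    A ↦ D
    B ↦ C
    C ↦ AC
    D ↦ CB

A->D, B->C, C->AC, D->CB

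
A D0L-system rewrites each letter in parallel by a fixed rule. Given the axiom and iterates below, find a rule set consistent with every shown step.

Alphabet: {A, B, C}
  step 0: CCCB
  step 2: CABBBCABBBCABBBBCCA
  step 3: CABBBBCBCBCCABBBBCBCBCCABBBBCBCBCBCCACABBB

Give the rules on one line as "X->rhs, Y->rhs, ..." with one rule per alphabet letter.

A->BBB, B->BC, C->CA

  step 2 ⇒ step 3: CABBBCABBBCABBBBCCA ⇒ CA·BBB·BC·BC·BC·CA·BBB·BC·BC·BC·CA·BBB·BC·BC·BC·BC·CA·CA·BBB
    A ↦ BBB
    B ↦ BC
    C ↦ CA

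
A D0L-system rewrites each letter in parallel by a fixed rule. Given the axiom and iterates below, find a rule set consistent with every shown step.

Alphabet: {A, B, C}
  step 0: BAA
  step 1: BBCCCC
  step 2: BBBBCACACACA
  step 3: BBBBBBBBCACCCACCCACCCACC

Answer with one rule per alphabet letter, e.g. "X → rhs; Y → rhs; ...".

A->CC, B->BB, C->CA

  step 2 ⇒ step 3: BBBBCACACACA ⇒ BB·BB·BB·BB·CA·CC·CA·CC·CA·CC·CA·CC
    A ↦ CC
    B ↦ BB
    C ↦ CA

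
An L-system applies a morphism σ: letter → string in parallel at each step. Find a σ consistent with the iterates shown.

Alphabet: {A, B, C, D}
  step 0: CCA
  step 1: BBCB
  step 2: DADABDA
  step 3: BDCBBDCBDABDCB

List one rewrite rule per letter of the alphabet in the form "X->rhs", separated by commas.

  step 2 ⇒ step 3: DADABDA ⇒ BD·CB·BD·CB·DA·BD·CB
    A ↦ CB
    B ↦ DA
    D ↦ BD
  step 0 ⇒ step 1: CCA ⇒ B·B·CB
    C ↦ B

A->CB, B->DA, C->B, D->BD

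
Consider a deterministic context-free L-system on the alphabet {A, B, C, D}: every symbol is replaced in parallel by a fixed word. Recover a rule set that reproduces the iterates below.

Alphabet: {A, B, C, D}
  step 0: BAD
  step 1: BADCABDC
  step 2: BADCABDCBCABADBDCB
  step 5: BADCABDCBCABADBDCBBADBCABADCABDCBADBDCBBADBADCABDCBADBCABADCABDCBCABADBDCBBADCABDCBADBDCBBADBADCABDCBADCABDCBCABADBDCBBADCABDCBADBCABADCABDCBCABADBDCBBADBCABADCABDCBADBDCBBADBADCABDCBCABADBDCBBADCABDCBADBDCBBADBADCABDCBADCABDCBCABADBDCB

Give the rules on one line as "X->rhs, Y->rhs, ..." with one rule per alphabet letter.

  step 1 ⇒ step 2: BADCABDC ⇒ BAD·CA·BDC·B·CA·BAD·BDC·B
    A ↦ CA
    B ↦ BAD
    C ↦ B
    D ↦ BDC

A->CA, B->BAD, C->B, D->BDC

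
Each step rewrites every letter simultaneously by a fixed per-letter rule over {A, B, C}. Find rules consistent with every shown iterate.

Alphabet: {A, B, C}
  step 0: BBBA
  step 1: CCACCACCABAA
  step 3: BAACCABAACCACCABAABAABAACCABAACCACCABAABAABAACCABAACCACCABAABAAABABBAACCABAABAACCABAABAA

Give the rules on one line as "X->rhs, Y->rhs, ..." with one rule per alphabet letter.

A->BAA, B->CCA, C->AB

  step 0 ⇒ step 1: BBBA ⇒ CCA·CCA·CCA·BAA
    A ↦ BAA
    B ↦ CCA
    C ↦ AB  (constrained at step 1)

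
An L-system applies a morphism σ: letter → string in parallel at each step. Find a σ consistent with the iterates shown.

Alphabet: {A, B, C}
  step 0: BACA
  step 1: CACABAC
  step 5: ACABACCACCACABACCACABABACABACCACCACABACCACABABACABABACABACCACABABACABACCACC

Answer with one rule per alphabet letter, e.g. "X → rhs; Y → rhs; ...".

  step 0 ⇒ step 1: BACA ⇒ C·AC·AB·AC
    A ↦ AC
    B ↦ C
    C ↦ AB

A->AC, B->C, C->AB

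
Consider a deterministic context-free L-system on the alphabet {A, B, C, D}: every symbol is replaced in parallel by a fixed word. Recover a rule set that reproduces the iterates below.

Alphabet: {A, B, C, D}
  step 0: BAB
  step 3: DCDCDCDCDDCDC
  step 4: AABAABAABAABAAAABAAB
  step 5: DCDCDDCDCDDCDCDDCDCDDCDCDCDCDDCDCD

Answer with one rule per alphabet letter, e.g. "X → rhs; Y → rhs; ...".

  step 4 ⇒ step 5: AABAABAABAABAAAABAAB ⇒ DC·DC·D·DC·DC·D·DC·DC·D·DC·DC·D·DC·DC·DC·DC·D·DC·DC·D
    A ↦ DC
    B ↦ D
  step 3 ⇒ step 4: DCDCDCDCDDCDC ⇒ AA·B·AA·B·AA·B·AA·B·AA·AA·B·AA·B
    C ↦ B
  step 3 ⇒ step 4: DCDCDCDCDDCDC ⇒ AA·B·AA·B·AA·B·AA·B·AA·AA·B·AA·B
    D ↦ AA

A->DC, B->D, C->B, D->AA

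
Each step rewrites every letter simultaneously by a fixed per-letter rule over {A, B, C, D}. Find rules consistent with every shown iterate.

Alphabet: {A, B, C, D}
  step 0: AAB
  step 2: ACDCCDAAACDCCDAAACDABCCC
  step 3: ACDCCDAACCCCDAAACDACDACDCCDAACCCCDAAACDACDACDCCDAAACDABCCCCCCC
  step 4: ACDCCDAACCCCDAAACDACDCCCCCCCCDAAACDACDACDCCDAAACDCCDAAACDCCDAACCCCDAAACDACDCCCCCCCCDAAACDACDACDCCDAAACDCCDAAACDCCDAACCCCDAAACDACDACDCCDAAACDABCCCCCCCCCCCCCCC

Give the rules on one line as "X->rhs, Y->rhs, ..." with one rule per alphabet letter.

A->ACD, B->ABC, C->CC, D->DAA

  step 3 ⇒ step 4: ACDCCDAACCCCDAAACDACDACDCCDAACCCCDAAACDACDACDCCDAAACDABCCCCCCC ⇒ ACD·CC·DAA·CC·CC·DAA·ACD·ACD·CC·CC·CC·CC·DAA·ACD·ACD·ACD·CC·DAA·ACD·CC·DAA·ACD·CC·DAA·CC·CC·DAA·ACD·ACD·CC·CC·CC·CC·DAA·ACD·ACD·ACD·CC·DAA·ACD·CC·DAA·ACD·CC·DAA·CC·CC·DAA·ACD·ACD·ACD·CC·DAA·ACD·ABC·CC·CC·CC·CC·CC·CC·CC
    A ↦ ACD
    B ↦ ABC
    C ↦ CC
    D ↦ DAA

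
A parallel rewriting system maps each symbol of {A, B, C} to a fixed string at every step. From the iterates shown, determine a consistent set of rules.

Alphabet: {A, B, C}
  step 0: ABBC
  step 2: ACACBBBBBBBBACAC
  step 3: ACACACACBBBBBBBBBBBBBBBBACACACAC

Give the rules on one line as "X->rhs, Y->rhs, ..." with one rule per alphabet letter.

A->AC, B->BB, C->AC

  step 2 ⇒ step 3: ACACBBBBBBBBACAC ⇒ AC·AC·AC·AC·BB·BB·BB·BB·BB·BB·BB·BB·AC·AC·AC·AC
    A ↦ AC
    B ↦ BB
    C ↦ AC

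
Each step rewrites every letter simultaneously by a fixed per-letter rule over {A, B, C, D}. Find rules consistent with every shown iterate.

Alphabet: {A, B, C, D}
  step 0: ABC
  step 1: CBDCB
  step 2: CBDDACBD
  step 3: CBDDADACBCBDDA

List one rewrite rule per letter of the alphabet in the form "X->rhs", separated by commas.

A->CB, B->D, C->CB, D->DA

  step 2 ⇒ step 3: CBDDACBD ⇒ CB·D·DA·DA·CB·CB·D·DA
    A ↦ CB
    B ↦ D
    C ↦ CB
    D ↦ DA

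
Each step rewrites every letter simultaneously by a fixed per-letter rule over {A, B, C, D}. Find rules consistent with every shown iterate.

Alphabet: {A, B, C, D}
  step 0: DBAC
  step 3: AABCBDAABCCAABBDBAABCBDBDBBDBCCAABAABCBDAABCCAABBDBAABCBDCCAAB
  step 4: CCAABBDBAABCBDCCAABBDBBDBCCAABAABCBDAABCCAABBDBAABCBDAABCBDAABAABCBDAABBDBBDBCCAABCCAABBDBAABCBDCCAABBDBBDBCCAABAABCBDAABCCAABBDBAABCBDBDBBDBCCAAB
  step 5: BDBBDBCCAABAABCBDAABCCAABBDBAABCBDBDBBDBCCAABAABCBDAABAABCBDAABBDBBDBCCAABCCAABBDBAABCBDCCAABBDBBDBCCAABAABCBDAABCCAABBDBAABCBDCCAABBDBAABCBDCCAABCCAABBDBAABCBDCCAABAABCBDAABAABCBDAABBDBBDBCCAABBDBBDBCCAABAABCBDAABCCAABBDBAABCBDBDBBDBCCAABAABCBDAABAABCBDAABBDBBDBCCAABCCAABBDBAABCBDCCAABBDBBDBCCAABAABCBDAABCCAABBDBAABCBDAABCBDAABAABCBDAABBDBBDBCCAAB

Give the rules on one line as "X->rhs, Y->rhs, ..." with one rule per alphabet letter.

A->C, B->AAB, C->BDB, D->CBD

  step 4 ⇒ step 5: CCAABBDBAABCBDCCAABBDBBDBCCAABAABCBDAABCCAABBDBAABCBDAABCBDAABAABCBDAABBDBBDBCCAABCCAABBDBAABCBDCCAABBDBBDBCCAABAABCBDAABCCAABBDBAABCBDBDBBDBCCAAB ⇒ BDB·BDB·C·C·AAB·AAB·CBD·AAB·C·C·AAB·BDB·AAB·CBD·BDB·BDB·C·C·AAB·AAB·CBD·AAB·AAB·CBD·AAB·BDB·BDB·C·C·AAB·C·C·AAB·BDB·AAB·CBD·C·C·AAB·BDB·BDB·C·C·AAB·AAB·CBD·AAB·C·C·AAB·BDB·AAB·CBD·C·C·AAB·BDB·AAB·CBD·C·C·AAB·C·C·AAB·BDB·AAB·CBD·C·C·AAB·AAB·CBD·AAB·AAB·CBD·AAB·BDB·BDB·C·C·AAB·BDB·BDB·C·C·AAB·AAB·CBD·AAB·C·C·AAB·BDB·AAB·CBD·BDB·BDB·C·C·AAB·AAB·CBD·AAB·AAB·CBD·AAB·BDB·BDB·C·C·AAB·C·C·AAB·BDB·AAB·CBD·C·C·AAB·BDB·BDB·C·C·AAB·AAB·CBD·AAB·C·C·AAB·BDB·AAB·CBD·AAB·CBD·AAB·AAB·CBD·AAB·BDB·BDB·C·C·AAB
    A ↦ C
    B ↦ AAB
    C ↦ BDB
    D ↦ CBD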